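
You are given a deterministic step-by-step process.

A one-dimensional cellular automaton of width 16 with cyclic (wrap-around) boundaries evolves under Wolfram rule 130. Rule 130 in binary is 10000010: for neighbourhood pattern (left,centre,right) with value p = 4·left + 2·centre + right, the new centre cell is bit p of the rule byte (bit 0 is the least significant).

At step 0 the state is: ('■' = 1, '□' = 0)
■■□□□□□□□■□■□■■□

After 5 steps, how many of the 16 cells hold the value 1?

1

[0] ■■□□□□□□□■□■□■■□
[1] □□□□□□□□■□□□□□□□
[2] □□□□□□□■□□□□□□□□
[3] □□□□□□■□□□□□□□□□
[4] □□□□□■□□□□□□□□□□
[5] □□□□■□□□□□□□□□□□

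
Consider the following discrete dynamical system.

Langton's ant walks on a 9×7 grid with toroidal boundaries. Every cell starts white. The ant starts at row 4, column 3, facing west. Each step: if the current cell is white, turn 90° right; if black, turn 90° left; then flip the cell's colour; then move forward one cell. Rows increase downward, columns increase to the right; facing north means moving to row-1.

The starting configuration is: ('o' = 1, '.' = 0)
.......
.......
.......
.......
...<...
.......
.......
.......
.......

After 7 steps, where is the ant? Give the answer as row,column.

4,2

[0] .......
.......
.......
.......
...<...
.......
.......
.......
.......
[1] .......
.......
.......
...^...
...o...
.......
.......
.......
.......
[2] .......
.......
.......
...o>..
...o...
.......
.......
.......
.......
[3] .......
.......
.......
...oo..
...ov..
.......
.......
.......
.......
[4] .......
.......
.......
...oo..
...<o..
.......
.......
.......
.......
[5] .......
.......
.......
...oo..
....o..
...v...
.......
.......
.......
[6] .......
.......
.......
...oo..
....o..
..<o...
.......
.......
.......
[7] .......
.......
.......
...oo..
..^.o..
..oo...
.......
.......
.......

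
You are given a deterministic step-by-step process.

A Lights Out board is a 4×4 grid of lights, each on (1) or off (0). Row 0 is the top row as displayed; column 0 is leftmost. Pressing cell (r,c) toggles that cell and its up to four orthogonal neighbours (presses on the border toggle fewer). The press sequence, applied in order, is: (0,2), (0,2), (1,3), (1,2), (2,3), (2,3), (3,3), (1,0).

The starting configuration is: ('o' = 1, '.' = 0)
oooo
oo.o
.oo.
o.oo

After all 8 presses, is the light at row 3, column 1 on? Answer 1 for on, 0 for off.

0

k=0  oooo
oo.o
.oo.
o.oo
k=1  o...
oooo
.oo.
o.oo
k=2  oooo
oo.o
.oo.
o.oo
k=3  ooo.
ooo.
.ooo
o.oo
k=4  oo..
o..o
.o.o
o.oo
k=5  oo..
o...
.oo.
o.o.
k=6  oo..
o..o
.o.o
o.oo
k=7  oo..
o..o
.o..
o...
k=8  .o..
.o.o
oo..
o...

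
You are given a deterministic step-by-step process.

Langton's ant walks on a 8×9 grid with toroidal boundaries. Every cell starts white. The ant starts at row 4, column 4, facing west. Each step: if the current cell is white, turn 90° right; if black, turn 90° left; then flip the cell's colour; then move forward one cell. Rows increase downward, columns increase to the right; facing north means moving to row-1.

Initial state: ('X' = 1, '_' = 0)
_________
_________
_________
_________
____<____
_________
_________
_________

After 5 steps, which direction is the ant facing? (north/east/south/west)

step 0: _________
_________
_________
_________
____<____
_________
_________
_________
step 1: _________
_________
_________
____^____
____X____
_________
_________
_________
step 2: _________
_________
_________
____X>___
____X____
_________
_________
_________
step 3: _________
_________
_________
____XX___
____Xv___
_________
_________
_________
step 4: _________
_________
_________
____XX___
____<X___
_________
_________
_________
step 5: _________
_________
_________
____XX___
_____X___
____v____
_________
_________

south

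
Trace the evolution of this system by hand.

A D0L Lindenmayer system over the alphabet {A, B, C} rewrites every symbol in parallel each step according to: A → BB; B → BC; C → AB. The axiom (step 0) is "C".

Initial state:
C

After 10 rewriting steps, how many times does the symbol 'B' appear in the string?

585

k=0  C
k=1  AB
k=2  BBBC
k=3  BCBCBCAB
k=4  BCABBCABBCABBBBC
k=5  BCABBBBCBCABBBBCBCABBBBCBCBCBCAB
k=6  BCABBBBCBCBCBCABBCABBBBCBCBCBCABBCABBBBCBCBCBCABBCABBCABBCABBBBC
k=7  BCABBBBCBCBCBCABBCABBCABBCABBBBCBCABBBBCBCBCBCABBCABBCABBC…BCBCBCBCABBCABBCABBCABBBBCBCABBBBCBCABBBBCBCABBBBCBCBCBCAB  (len 128)
k=8  BCABBBBCBCBCBCABBCABBCABBCABBBBCBCABBBBCBCABBBBCBCABBBBCBC…BCBCBCBCABBCABBBBCBCBCBCABBCABBBBCBCBCBCABBCABBCABBCABBBBC  (len 256)
k=9  BCABBBBCBCBCBCABBCABBCABBCABBBBCBCABBBBCBCABBBBCBCABBBBCBC…BCBCBCBCABBCABBCABBCABBBBCBCABBBBCBCABBBBCBCABBBBCBCBCBCAB  (len 512)
k=10  BCABBBBCBCBCBCABBCABBCABBCABBBBCBCABBBBCBCABBBBCBCABBBBCBC…BCBCBCBCABBCABBBBCBCBCBCABBCABBBBCBCBCBCABBCABBCABBCABBBBC  (len 1024)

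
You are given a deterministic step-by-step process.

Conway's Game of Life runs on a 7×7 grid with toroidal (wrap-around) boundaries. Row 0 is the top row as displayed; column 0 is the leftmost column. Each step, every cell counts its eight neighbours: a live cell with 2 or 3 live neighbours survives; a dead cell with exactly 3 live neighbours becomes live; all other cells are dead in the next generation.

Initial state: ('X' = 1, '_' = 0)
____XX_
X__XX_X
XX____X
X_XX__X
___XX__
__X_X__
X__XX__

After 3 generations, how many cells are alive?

gen 0: ____XX_
X__XX_X
XX____X
X_XX__X
___XX__
__X_X__
X__XX__
gen 1: X______
_X_XX__
____X__
__XXXXX
_X__XX_
__X__X_
_______
gen 2: _______
___XX__
_______
__X___X
_X_____
____XX_
_______
gen 3: _______
_______
___X___
_______
_____X_
_______
_______

2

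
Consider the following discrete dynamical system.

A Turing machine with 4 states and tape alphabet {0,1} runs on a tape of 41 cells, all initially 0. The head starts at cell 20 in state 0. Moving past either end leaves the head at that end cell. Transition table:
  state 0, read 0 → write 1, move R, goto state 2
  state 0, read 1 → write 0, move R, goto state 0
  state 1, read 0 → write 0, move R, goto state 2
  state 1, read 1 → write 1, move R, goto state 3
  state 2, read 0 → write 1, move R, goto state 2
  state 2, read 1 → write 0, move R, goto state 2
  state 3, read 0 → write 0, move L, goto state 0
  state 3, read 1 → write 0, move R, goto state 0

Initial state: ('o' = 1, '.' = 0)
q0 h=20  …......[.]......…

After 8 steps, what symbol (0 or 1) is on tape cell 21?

k=0  q0 h=20  …......[.]......…
k=1  q2 h=21  ….....o[.]......…
k=2  q2 h=22  …....oo[.]......…
k=3  q2 h=23  …...ooo[.]......…
k=4  q2 h=24  …..oooo[.]......…
k=5  q2 h=25  ….ooooo[.]......…
k=6  q2 h=26  …oooooo[.]......…
k=7  q2 h=27  …oooooo[.]......…
k=8  q2 h=28  …oooooo[.]......…

1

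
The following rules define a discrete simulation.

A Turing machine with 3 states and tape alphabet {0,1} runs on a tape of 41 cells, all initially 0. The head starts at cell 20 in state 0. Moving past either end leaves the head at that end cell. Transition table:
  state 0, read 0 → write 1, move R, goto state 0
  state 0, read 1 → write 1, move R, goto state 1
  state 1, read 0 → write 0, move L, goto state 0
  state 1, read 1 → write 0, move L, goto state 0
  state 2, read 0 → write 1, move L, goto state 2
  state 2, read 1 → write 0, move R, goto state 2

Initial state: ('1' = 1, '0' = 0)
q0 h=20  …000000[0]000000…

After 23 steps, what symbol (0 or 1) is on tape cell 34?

step 0: q0 h=20  …000000[0]000000…
step 1: q0 h=21  …000001[0]000000…
step 2: q0 h=22  …000011[0]000000…
step 3: q0 h=23  …000111[0]000000…
step 4: q0 h=24  …001111[0]000000…
step 5: q0 h=25  …011111[0]000000…
step 6: q0 h=26  …111111[0]000000…
step 7: q0 h=27  …111111[0]000000…
step 8: q0 h=28  …111111[0]000000…
step 9: q0 h=29  …111111[0]000000…
step 10: q0 h=30  …111111[0]000000…
step 11: q0 h=31  …111111[0]000000…
step 12: q0 h=32  …111111[0]000000…
step 13: q0 h=33  …111111[0]000000…
step 14: q0 h=34  …111111[0]000000|
step 15: q0 h=35  …111111[0]00000|
step 16: q0 h=36  …111111[0]0000|
step 17: q0 h=37  …111111[0]000|
step 18: q0 h=38  …111111[0]00|
step 19: q0 h=39  …111111[0]0|
step 20: q0 h=40  …111111[0]|
step 21: q0 h=40  …111111[1]|
step 22: q1 h=40  …111111[1]|
step 23: q0 h=39  …111111[1]0|

1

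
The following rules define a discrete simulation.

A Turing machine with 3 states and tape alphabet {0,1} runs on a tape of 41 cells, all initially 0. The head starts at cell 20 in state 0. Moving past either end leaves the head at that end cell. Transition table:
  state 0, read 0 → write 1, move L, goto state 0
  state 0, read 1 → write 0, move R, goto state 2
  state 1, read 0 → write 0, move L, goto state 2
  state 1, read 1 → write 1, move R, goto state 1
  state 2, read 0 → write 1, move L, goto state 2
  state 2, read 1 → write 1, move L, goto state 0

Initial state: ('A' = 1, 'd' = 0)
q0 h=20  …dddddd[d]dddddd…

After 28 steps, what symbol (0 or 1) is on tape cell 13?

1

[0] q0 h=20  …dddddd[d]dddddd…
[1] q0 h=19  …dddddd[d]Addddd…
[2] q0 h=18  …dddddd[d]AAdddd…
[3] q0 h=17  …dddddd[d]AAAddd…
[4] q0 h=16  …dddddd[d]AAAAdd…
[5] q0 h=15  …dddddd[d]AAAAAd…
[6] q0 h=14  …dddddd[d]AAAAAA…
[7] q0 h=13  …dddddd[d]AAAAAA…
[8] q0 h=12  …dddddd[d]AAAAAA…
[9] q0 h=11  …dddddd[d]AAAAAA…
[10] q0 h=10  …dddddd[d]AAAAAA…
[11] q0 h= 9  …dddddd[d]AAAAAA…
[12] q0 h= 8  …dddddd[d]AAAAAA…
[13] q0 h= 7  …dddddd[d]AAAAAA…
[14] q0 h= 6  |dddddd[d]AAAAAA…
[15] q0 h= 5  |ddddd[d]AAAAAA…
[16] q0 h= 4  |dddd[d]AAAAAA…
[17] q0 h= 3  |ddd[d]AAAAAA…
[18] q0 h= 2  |dd[d]AAAAAA…
[19] q0 h= 1  |d[d]AAAAAA…
[20] q0 h= 0  |[d]AAAAAA…
[21] q0 h= 0  |[A]AAAAAA…
[22] q2 h= 1  |d[A]AAAAAA…
[23] q0 h= 0  |[d]AAAAAA…
[24] q0 h= 0  |[A]AAAAAA…
[25] q2 h= 1  |d[A]AAAAAA…
[26] q0 h= 0  |[d]AAAAAA…
[27] q0 h= 0  |[A]AAAAAA…
[28] q2 h= 1  |d[A]AAAAAA…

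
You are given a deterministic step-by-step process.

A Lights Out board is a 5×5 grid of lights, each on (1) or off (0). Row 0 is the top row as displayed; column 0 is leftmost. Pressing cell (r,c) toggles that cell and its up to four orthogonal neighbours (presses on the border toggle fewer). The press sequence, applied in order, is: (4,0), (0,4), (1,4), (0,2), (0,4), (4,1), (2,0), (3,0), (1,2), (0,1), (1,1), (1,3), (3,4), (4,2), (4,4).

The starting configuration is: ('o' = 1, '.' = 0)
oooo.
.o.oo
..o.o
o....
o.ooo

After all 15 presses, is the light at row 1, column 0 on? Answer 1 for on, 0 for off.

0

k=0  oooo.
.o.oo
..o.o
o....
o.ooo
k=1  oooo.
.o.oo
..o.o
.....
.oooo
k=2  ooo.o
.o.o.
..o.o
.....
.oooo
k=3  ooo..
.o..o
..o..
.....
.oooo
k=4  o..o.
.oo.o
..o..
.....
.oooo
k=5  o...o
.oo..
..o..
.....
.oooo
k=6  o...o
.oo..
..o..
.o...
o..oo
k=7  o...o
ooo..
ooo..
oo...
o..oo
k=8  o...o
ooo..
.oo..
.....
...oo
k=9  o.o.o
o..o.
.o...
.....
...oo
k=10  .o..o
oo.o.
.o...
.....
...oo
k=11  ....o
..oo.
.....
.....
...oo
k=12  ...oo
....o
...o.
.....
...oo
k=13  ...oo
....o
...oo
...oo
...o.
k=14  ...oo
....o
...oo
..ooo
.oo..
k=15  ...oo
....o
...oo
..oo.
.oooo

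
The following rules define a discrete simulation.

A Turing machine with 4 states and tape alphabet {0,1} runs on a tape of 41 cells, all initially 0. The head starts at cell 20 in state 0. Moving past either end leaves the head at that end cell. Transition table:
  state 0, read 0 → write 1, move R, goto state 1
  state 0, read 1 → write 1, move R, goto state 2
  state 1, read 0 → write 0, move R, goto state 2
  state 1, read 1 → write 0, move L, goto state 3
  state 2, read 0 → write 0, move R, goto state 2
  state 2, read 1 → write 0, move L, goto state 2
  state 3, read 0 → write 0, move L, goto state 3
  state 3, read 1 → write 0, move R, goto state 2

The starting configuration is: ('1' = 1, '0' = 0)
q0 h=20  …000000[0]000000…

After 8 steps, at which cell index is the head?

t=0: q0 h=20  …000000[0]000000…
t=1: q1 h=21  …000001[0]000000…
t=2: q2 h=22  …000010[0]000000…
t=3: q2 h=23  …000100[0]000000…
t=4: q2 h=24  …001000[0]000000…
t=5: q2 h=25  …010000[0]000000…
t=6: q2 h=26  …100000[0]000000…
t=7: q2 h=27  …000000[0]000000…
t=8: q2 h=28  …000000[0]000000…

28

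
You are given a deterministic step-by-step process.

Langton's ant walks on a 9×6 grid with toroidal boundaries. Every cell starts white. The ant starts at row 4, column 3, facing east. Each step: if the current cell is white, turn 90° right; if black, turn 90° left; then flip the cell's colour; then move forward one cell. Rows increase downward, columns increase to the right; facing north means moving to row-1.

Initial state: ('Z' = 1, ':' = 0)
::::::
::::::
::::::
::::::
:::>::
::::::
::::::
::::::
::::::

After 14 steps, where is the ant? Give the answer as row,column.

0) ::::::
::::::
::::::
::::::
:::>::
::::::
::::::
::::::
::::::
1) ::::::
::::::
::::::
::::::
:::Z::
:::v::
::::::
::::::
::::::
2) ::::::
::::::
::::::
::::::
:::Z::
::<Z::
::::::
::::::
::::::
3) ::::::
::::::
::::::
::::::
::^Z::
::ZZ::
::::::
::::::
::::::
4) ::::::
::::::
::::::
::::::
::Z>::
::ZZ::
::::::
::::::
::::::
5) ::::::
::::::
::::::
:::^::
::Z:::
::ZZ::
::::::
::::::
::::::
6) ::::::
::::::
::::::
:::Z>:
::Z:::
::ZZ::
::::::
::::::
::::::
7) ::::::
::::::
::::::
:::ZZ:
::Z:v:
::ZZ::
::::::
::::::
::::::
8) ::::::
::::::
::::::
:::ZZ:
::Z<Z:
::ZZ::
::::::
::::::
::::::
9) ::::::
::::::
::::::
:::^Z:
::ZZZ:
::ZZ::
::::::
::::::
::::::
10) ::::::
::::::
::::::
::<:Z:
::ZZZ:
::ZZ::
::::::
::::::
::::::
11) ::::::
::::::
::^:::
::Z:Z:
::ZZZ:
::ZZ::
::::::
::::::
::::::
12) ::::::
::::::
::Z>::
::Z:Z:
::ZZZ:
::ZZ::
::::::
::::::
::::::
13) ::::::
::::::
::ZZ::
::ZvZ:
::ZZZ:
::ZZ::
::::::
::::::
::::::
14) ::::::
::::::
::ZZ::
::<ZZ:
::ZZZ:
::ZZ::
::::::
::::::
::::::

3,2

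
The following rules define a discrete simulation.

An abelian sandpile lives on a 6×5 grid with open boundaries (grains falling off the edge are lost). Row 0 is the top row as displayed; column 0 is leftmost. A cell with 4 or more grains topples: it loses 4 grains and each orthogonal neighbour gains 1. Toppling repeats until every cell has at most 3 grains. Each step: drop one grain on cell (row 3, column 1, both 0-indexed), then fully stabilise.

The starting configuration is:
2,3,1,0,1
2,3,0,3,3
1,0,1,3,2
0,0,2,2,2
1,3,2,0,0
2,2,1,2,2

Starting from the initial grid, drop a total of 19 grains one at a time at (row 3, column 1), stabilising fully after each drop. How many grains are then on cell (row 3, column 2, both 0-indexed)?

1

[0] 2,3,1,0,1
2,3,0,3,3
1,0,1,3,2
0,0,2,2,2
1,3,2,0,0
2,2,1,2,2
[1] 2,3,1,0,1
2,3,0,3,3
1,0,1,3,2
0,1,2,2,2
1,3,2,0,0
2,2,1,2,2
[2] 2,3,1,0,1
2,3,0,3,3
1,0,1,3,2
0,2,2,2,2
1,3,2,0,0
2,2,1,2,2
[3] 2,3,1,0,1
2,3,0,3,3
1,0,1,3,2
0,3,2,2,2
1,3,2,0,0
2,2,1,2,2
[4] 2,3,1,0,1
2,3,0,3,3
1,1,1,3,2
1,1,3,2,2
2,0,3,0,0
2,3,1,2,2
[5] 2,3,1,0,1
2,3,0,3,3
1,1,1,3,2
1,2,3,2,2
2,0,3,0,0
2,3,1,2,2
[6] 2,3,1,0,1
2,3,0,3,3
1,1,1,3,2
1,3,3,2,2
2,0,3,0,0
2,3,1,2,2
[7] 2,3,1,0,1
2,3,0,3,3
1,2,2,3,2
2,1,1,3,2
2,2,0,1,0
2,3,2,2,2
[8] 2,3,1,0,1
2,3,0,3,3
1,2,2,3,2
2,2,1,3,2
2,2,0,1,0
2,3,2,2,2
[9] 2,3,1,0,1
2,3,0,3,3
1,2,2,3,2
2,3,1,3,2
2,2,0,1,0
2,3,2,2,2
[10] 2,3,1,0,1
2,3,0,3,3
1,3,2,3,2
3,0,2,3,2
2,3,0,1,0
2,3,2,2,2
[11] 2,3,1,0,1
2,3,0,3,3
1,3,2,3,2
3,1,2,3,2
2,3,0,1,0
2,3,2,2,2
[12] 2,3,1,0,1
2,3,0,3,3
1,3,2,3,2
3,2,2,3,2
2,3,0,1,0
2,3,2,2,2
[13] 2,3,1,0,1
2,3,0,3,3
1,3,2,3,2
3,3,2,3,2
2,3,0,1,0
2,3,2,2,2
[14] 3,0,2,0,1
3,1,1,3,3
3,1,3,3,2
1,3,3,3,2
1,2,1,1,0
0,1,3,2,2
[15] 3,0,2,1,2
3,1,3,1,1
3,3,1,3,1
2,1,2,2,0
1,3,2,2,1
0,1,3,2,2
[16] 3,0,2,1,2
3,1,3,1,1
3,3,1,3,1
2,2,2,2,0
1,3,2,2,1
0,1,3,2,2
[17] 3,0,2,1,2
3,1,3,1,1
3,3,1,3,1
2,3,2,2,0
1,3,2,2,1
0,1,3,2,2
[18] 0,1,2,1,2
1,3,3,1,1
2,1,2,3,1
0,3,3,2,0
3,0,3,2,1
0,2,3,2,2
[19] 0,1,2,1,2
1,3,3,1,1
2,2,3,3,1
1,1,1,3,0
3,2,1,3,1
0,3,0,3,2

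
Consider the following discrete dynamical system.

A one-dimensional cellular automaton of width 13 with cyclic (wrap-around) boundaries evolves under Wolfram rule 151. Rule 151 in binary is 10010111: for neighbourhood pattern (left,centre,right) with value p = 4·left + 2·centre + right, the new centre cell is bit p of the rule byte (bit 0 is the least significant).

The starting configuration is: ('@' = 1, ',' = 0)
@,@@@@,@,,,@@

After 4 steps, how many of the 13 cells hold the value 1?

gen 0: @,@@@@,@,,,@@
gen 1: ,,,@@,,@@@@,@
gen 2: @@@,,@@,@@,,@
gen 3: @@,@@,,,,,@@,
gen 4: ,,,,,@@@@@,,,

5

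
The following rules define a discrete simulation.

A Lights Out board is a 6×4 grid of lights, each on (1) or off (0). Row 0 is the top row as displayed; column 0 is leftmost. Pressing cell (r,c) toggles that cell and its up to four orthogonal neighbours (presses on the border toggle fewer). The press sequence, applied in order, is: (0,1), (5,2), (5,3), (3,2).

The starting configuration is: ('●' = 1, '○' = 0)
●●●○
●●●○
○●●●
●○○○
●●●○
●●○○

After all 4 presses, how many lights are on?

[0] ●●●○
●●●○
○●●●
●○○○
●●●○
●●○○
[1] ○○○○
●○●○
○●●●
●○○○
●●●○
●●○○
[2] ○○○○
●○●○
○●●●
●○○○
●●○○
●○●●
[3] ○○○○
●○●○
○●●●
●○○○
●●○●
●○○○
[4] ○○○○
●○●○
○●○●
●●●●
●●●●
●○○○

13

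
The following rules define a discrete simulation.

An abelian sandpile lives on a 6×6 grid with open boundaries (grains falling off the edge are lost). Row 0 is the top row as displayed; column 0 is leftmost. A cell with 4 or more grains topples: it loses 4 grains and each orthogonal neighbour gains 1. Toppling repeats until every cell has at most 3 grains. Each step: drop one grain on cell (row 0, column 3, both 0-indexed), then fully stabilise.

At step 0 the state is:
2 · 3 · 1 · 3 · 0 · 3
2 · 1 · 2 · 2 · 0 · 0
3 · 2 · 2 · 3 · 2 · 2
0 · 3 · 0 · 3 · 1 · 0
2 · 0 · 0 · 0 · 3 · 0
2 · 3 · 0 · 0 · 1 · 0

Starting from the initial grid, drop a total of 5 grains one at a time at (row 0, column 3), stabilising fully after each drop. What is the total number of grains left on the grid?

54

gen 0: 2 · 3 · 1 · 3 · 0 · 3
2 · 1 · 2 · 2 · 0 · 0
3 · 2 · 2 · 3 · 2 · 2
0 · 3 · 0 · 3 · 1 · 0
2 · 0 · 0 · 0 · 3 · 0
2 · 3 · 0 · 0 · 1 · 0
gen 1: 2 · 3 · 2 · 0 · 1 · 3
2 · 1 · 2 · 3 · 0 · 0
3 · 2 · 2 · 3 · 2 · 2
0 · 3 · 0 · 3 · 1 · 0
2 · 0 · 0 · 0 · 3 · 0
2 · 3 · 0 · 0 · 1 · 0
gen 2: 2 · 3 · 2 · 1 · 1 · 3
2 · 1 · 2 · 3 · 0 · 0
3 · 2 · 2 · 3 · 2 · 2
0 · 3 · 0 · 3 · 1 · 0
2 · 0 · 0 · 0 · 3 · 0
2 · 3 · 0 · 0 · 1 · 0
gen 3: 2 · 3 · 2 · 2 · 1 · 3
2 · 1 · 2 · 3 · 0 · 0
3 · 2 · 2 · 3 · 2 · 2
0 · 3 · 0 · 3 · 1 · 0
2 · 0 · 0 · 0 · 3 · 0
2 · 3 · 0 · 0 · 1 · 0
gen 4: 2 · 3 · 2 · 3 · 1 · 3
2 · 1 · 2 · 3 · 0 · 0
3 · 2 · 2 · 3 · 2 · 2
0 · 3 · 0 · 3 · 1 · 0
2 · 0 · 0 · 0 · 3 · 0
2 · 3 · 0 · 0 · 1 · 0
gen 5: 2 · 3 · 3 · 1 · 2 · 3
2 · 1 · 3 · 1 · 1 · 0
3 · 2 · 3 · 1 · 3 · 2
0 · 3 · 1 · 0 · 2 · 0
2 · 0 · 0 · 1 · 3 · 0
2 · 3 · 0 · 0 · 1 · 0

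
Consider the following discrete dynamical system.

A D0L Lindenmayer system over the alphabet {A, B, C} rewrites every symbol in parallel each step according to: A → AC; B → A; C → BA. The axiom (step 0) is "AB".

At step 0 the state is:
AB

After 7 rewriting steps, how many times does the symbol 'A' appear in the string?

68

0) AB
1) ACA
2) ACBAAC
3) ACBAAACACBA
4) ACBAAACACACBAACBAAAC
5) ACBAAACACACBAACBAACBAAACACBAAACACACBA
6) ACBAAACACACBAACBAACBAAACACBAAACACBAAACACACBAACBAAACACACBAACBAACBAAAC
7) ACBAAACACACBAACBAACBAAACACBAAACACBAAACACACBAACBAAACACACBAA…CBAACBAACBAAACACBAAACACACBAACBAACBAAACACBAAACACBAAACACACBA  (len 125)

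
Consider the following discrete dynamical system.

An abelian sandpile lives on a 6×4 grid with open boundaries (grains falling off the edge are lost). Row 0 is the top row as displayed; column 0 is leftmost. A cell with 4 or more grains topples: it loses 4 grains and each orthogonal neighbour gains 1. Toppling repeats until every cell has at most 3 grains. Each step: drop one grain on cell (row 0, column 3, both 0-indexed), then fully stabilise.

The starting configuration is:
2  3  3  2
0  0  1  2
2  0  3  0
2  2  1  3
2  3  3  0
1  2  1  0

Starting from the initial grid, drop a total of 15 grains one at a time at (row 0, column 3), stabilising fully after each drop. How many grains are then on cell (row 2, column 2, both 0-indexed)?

[0] 2  3  3  2
0  0  1  2
2  0  3  0
2  2  1  3
2  3  3  0
1  2  1  0
[1] 2  3  3  3
0  0  1  2
2  0  3  0
2  2  1  3
2  3  3  0
1  2  1  0
[2] 3  0  1  1
0  1  2  3
2  0  3  0
2  2  1  3
2  3  3  0
1  2  1  0
[3] 3  0  1  2
0  1  2  3
2  0  3  0
2  2  1  3
2  3  3  0
1  2  1  0
[4] 3  0  1  3
0  1  2  3
2  0  3  0
2  2  1  3
2  3  3  0
1  2  1  0
[5] 3  0  2  1
0  1  3  0
2  0  3  1
2  2  1  3
2  3  3  0
1  2  1  0
[6] 3  0  2  2
0  1  3  0
2  0  3  1
2  2  1  3
2  3  3  0
1  2  1  0
[7] 3  0  2  3
0  1  3  0
2  0  3  1
2  2  1  3
2  3  3  0
1  2  1  0
[8] 3  0  3  0
0  1  3  1
2  0  3  1
2  2  1  3
2  3  3  0
1  2  1  0
[9] 3  0  3  1
0  1  3  1
2  0  3  1
2  2  1  3
2  3  3  0
1  2  1  0
[10] 3  0  3  2
0  1  3  1
2  0  3  1
2  2  1  3
2  3  3  0
1  2  1  0
[11] 3  0  3  3
0  1  3  1
2  0  3  1
2  2  1  3
2  3  3  0
1  2  1  0
[12] 3  1  1  1
0  2  1  3
2  1  0  2
2  2  2  3
2  3  3  0
1  2  1  0
[13] 3  1  1  2
0  2  1  3
2  1  0  2
2  2  2  3
2  3  3  0
1  2  1  0
[14] 3  1  1  3
0  2  1  3
2  1  0  2
2  2  2  3
2  3  3  0
1  2  1  0
[15] 3  1  2  1
0  2  2  0
2  1  0  3
2  2  2  3
2  3  3  0
1  2  1  0

0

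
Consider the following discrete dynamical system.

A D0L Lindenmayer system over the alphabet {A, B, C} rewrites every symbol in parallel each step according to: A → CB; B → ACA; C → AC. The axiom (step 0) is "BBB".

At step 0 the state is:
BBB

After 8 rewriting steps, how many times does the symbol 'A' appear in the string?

step 0: BBB
step 1: ACAACAACA
step 2: CBACCBCBACCBCBACCB
step 3: ACACACBACACACAACACACBACACACAACACACBACACACA
step 4: CBACCBACCBACACACBACCBACCBACCBCBACCBACCBACACACBACCBACCBACCBCBACCBACCBACACACBACCBACCBACCB
step 5: ACACACBACACACACBACACACACBACCBACCBACACACBACACACACBACACACACB…ACACACACBACACACACBACCBACCBACACACBACACACACBACACACACBACACACA  (len 195)
step 6: CBACCBACCBACACACBACCBACCBACCBACACACBACCBACCBACCBACACACBACA…BACACACBACCBACCBACCBACACACBACCBACCBACCBACACACBACCBACCBACCB  (len 414)
step 7: ACACACBACACACACBACACACACBACCBACCBACACACBACACACACBACACACACB…ACACACACBACACACACBACCBACCBACACACBACACACACBACACACACBACACACA  (len 912)
step 8: CBACCBACCBACACACBACCBACCBACCBACACACBACCBACCBACCBACACACBACA…BACACACBACCBACCBACCBACACACBACCBACCBACCBACACACBACCBACCBACCB  (len 1959)

684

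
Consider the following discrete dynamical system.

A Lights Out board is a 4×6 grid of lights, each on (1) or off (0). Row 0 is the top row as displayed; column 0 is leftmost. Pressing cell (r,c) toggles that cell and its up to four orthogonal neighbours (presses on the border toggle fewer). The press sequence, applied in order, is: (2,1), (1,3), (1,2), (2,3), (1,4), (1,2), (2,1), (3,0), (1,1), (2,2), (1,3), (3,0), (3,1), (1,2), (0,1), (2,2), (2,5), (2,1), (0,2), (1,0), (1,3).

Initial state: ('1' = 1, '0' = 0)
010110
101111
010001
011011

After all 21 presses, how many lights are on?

gen 0: 010110
101111
010001
011011
gen 1: 010110
111111
101001
001011
gen 2: 010010
110001
101101
001011
gen 3: 011010
101101
100101
001011
gen 4: 011010
101001
101011
001111
gen 5: 011000
101110
101001
001111
gen 6: 010000
110010
100001
001111
gen 7: 010000
100010
011001
011111
gen 8: 010000
100010
111001
101111
gen 9: 000000
011010
101001
101111
gen 10: 000000
010010
110101
100111
gen 11: 000100
011100
110001
100111
gen 12: 000100
011100
010001
010111
gen 13: 000100
011100
000001
101111
gen 14: 001100
000000
001001
101111
gen 15: 110100
010000
001001
101111
gen 16: 110100
011000
010101
100111
gen 17: 110100
011001
010110
100110
gen 18: 110100
001001
101110
110110
gen 19: 101000
000001
101110
110110
gen 20: 001000
110001
001110
110110
gen 21: 001100
111111
001010
110110

14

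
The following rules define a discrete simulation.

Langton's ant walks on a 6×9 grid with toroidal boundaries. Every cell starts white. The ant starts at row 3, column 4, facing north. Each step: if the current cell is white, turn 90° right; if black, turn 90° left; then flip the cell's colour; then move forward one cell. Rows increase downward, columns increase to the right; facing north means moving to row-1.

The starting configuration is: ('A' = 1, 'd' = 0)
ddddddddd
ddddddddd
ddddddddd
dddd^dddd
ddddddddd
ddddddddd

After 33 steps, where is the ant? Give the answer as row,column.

[0] ddddddddd
ddddddddd
ddddddddd
dddd^dddd
ddddddddd
ddddddddd
[1] ddddddddd
ddddddddd
ddddddddd
ddddA>ddd
ddddddddd
ddddddddd
[2] ddddddddd
ddddddddd
ddddddddd
ddddAAddd
dddddvddd
ddddddddd
[3] ddddddddd
ddddddddd
ddddddddd
ddddAAddd
dddd<Addd
ddddddddd
[4] ddddddddd
ddddddddd
ddddddddd
dddd^Addd
ddddAAddd
ddddddddd
[5] ddddddddd
ddddddddd
ddddddddd
ddd<dAddd
ddddAAddd
ddddddddd
[6] ddddddddd
ddddddddd
ddd^ddddd
dddAdAddd
ddddAAddd
ddddddddd
[7] ddddddddd
ddddddddd
dddA>dddd
dddAdAddd
ddddAAddd
ddddddddd
[8] ddddddddd
ddddddddd
dddAAdddd
dddAvAddd
ddddAAddd
ddddddddd
[9] ddddddddd
ddddddddd
dddAAdddd
ddd<AAddd
ddddAAddd
ddddddddd
[10] ddddddddd
ddddddddd
dddAAdddd
ddddAAddd
dddvAAddd
ddddddddd
[11] ddddddddd
ddddddddd
dddAAdddd
ddddAAddd
dd<AAAddd
ddddddddd
[12] ddddddddd
ddddddddd
dddAAdddd
dd^dAAddd
ddAAAAddd
ddddddddd
[13] ddddddddd
ddddddddd
dddAAdddd
ddA>AAddd
ddAAAAddd
ddddddddd
[14] ddddddddd
ddddddddd
dddAAdddd
ddAAAAddd
ddAvAAddd
ddddddddd
[15] ddddddddd
ddddddddd
dddAAdddd
ddAAAAddd
ddAd>Addd
ddddddddd
[16] ddddddddd
ddddddddd
dddAAdddd
ddAA^Addd
ddAddAddd
ddddddddd
[17] ddddddddd
ddddddddd
dddAAdddd
ddA<dAddd
ddAddAddd
ddddddddd
[18] ddddddddd
ddddddddd
dddAAdddd
ddAddAddd
ddAvdAddd
ddddddddd
[19] ddddddddd
ddddddddd
dddAAdddd
ddAddAddd
dd<AdAddd
ddddddddd
[20] ddddddddd
ddddddddd
dddAAdddd
ddAddAddd
dddAdAddd
ddvdddddd
[21] ddddddddd
ddddddddd
dddAAdddd
ddAddAddd
dddAdAddd
d<Adddddd
[22] ddddddddd
ddddddddd
dddAAdddd
ddAddAddd
d^dAdAddd
dAAdddddd
[23] ddddddddd
ddddddddd
dddAAdddd
ddAddAddd
dA>AdAddd
dAAdddddd
[24] ddddddddd
ddddddddd
dddAAdddd
ddAddAddd
dAAAdAddd
dAvdddddd
[25] ddddddddd
ddddddddd
dddAAdddd
ddAddAddd
dAAAdAddd
dAd>ddddd
[26] dddvddddd
ddddddddd
dddAAdddd
ddAddAddd
dAAAdAddd
dAdAddddd
[27] dd<Addddd
ddddddddd
dddAAdddd
ddAddAddd
dAAAdAddd
dAdAddddd
[28] ddAAddddd
ddddddddd
dddAAdddd
ddAddAddd
dAAAdAddd
dA^Addddd
[29] ddAAddddd
ddddddddd
dddAAdddd
ddAddAddd
dAAAdAddd
dAA>ddddd
[30] ddAAddddd
ddddddddd
dddAAdddd
ddAddAddd
dAA^dAddd
dAAdddddd
[31] ddAAddddd
ddddddddd
dddAAdddd
ddAddAddd
dA<ddAddd
dAAdddddd
[32] ddAAddddd
ddddddddd
dddAAdddd
ddAddAddd
dAdddAddd
dAvdddddd
[33] ddAAddddd
ddddddddd
dddAAdddd
ddAddAddd
dAdddAddd
dAd>ddddd

5,3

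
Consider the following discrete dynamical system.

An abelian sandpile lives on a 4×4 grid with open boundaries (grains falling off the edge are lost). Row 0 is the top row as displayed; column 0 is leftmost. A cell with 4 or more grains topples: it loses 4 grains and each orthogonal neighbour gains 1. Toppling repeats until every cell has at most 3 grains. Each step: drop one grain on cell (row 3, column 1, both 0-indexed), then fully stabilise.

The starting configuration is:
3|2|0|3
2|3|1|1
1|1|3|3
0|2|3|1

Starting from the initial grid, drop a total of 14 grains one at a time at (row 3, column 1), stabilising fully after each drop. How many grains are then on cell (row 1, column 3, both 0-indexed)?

3

0) 3|2|0|3
2|3|1|1
1|1|3|3
0|2|3|1
1) 3|2|0|3
2|3|1|1
1|1|3|3
0|3|3|1
2) 3|2|0|3
2|3|2|2
1|3|1|0
1|1|1|3
3) 3|2|0|3
2|3|2|2
1|3|1|0
1|2|1|3
4) 3|2|0|3
2|3|2|2
1|3|1|0
1|3|1|3
5) 3|3|0|3
3|0|3|2
2|1|2|0
2|1|2|3
6) 3|3|0|3
3|0|3|2
2|1|2|0
2|2|2|3
7) 3|3|0|3
3|0|3|2
2|1|2|0
2|3|2|3
8) 3|3|0|3
3|0|3|2
2|2|2|0
3|0|3|3
9) 3|3|0|3
3|0|3|2
2|2|2|0
3|1|3|3
10) 3|3|0|3
3|0|3|2
2|2|2|0
3|2|3|3
11) 3|3|0|3
3|0|3|2
2|2|2|0
3|3|3|3
12) 3|3|0|3
3|0|3|2
3|3|3|1
0|2|1|0
13) 3|3|0|3
3|0|3|2
3|3|3|1
0|3|1|0
14) 1|1|2|3
2|0|1|3
1|3|1|2
2|1|3|0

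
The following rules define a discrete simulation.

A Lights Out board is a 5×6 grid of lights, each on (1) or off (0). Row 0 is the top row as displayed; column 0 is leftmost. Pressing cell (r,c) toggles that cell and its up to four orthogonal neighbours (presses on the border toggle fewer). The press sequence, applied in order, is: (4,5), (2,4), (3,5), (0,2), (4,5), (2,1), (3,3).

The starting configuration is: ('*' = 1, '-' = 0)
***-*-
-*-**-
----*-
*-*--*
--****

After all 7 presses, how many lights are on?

t=0: ***-*-
-*-**-
----*-
*-*--*
--****
t=1: ***-*-
-*-**-
----*-
*-*---
--**--
t=2: ***-*-
-*-*--
---*-*
*-*-*-
--**--
t=3: ***-*-
-*-*--
---*--
*-*--*
--**-*
t=4: *--**-
-***--
---*--
*-*--*
--**-*
t=5: *--**-
-***--
---*--
*-*---
--***-
t=6: *--**-
--**--
****--
***---
--***-
t=7: *--**-
--**--
***---
**-**-
--*-*-

14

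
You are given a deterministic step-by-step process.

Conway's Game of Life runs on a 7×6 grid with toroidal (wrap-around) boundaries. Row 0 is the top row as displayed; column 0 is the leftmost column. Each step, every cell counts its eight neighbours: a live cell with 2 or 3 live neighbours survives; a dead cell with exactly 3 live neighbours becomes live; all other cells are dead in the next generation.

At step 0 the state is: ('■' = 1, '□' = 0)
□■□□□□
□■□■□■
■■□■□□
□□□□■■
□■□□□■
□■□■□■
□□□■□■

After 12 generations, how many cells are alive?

16

gen 0: □■□□□□
□■□■□■
■■□■□□
□□□□■■
□■□□□■
□■□■□■
□□□■□■
gen 1: □□□□□□
□■□□■□
□■□■□□
□■■□■■
□□■□□■
□□□□□■
□□□□□□
gen 2: □□□□□□
□□■□□□
□■□■□■
□■□□■■
□■■■□■
□□□□□□
□□□□□□
gen 3: □□□□□□
□□■□□□
□■□■□■
□■□□□■
□■■■□■
□□■□□□
□□□□□□
gen 4: □□□□□□
□□■□□□
□■□□■□
□■□■□■
□■□■■□
□■■■□□
□□□□□□
gen 5: □□□□□□
□□□□□□
■■□■■□
□■□■□■
□■□□□□
□■□■■□
□□■□□□
gen 6: □□□□□□
□□□□□□
■■□■■■
□■□■□■
□■□■□□
□■□■□□
□□■■□□
gen 7: □□□□□□
■□□□■■
□■□■□■
□■□■□■
□■□■□□
□■□■■□
□□■■□□
gen 8: □□□■■■
■□□□■■
□■□■□□
□■□■□□
□■□■□□
□■□□■□
□□■■■□
gen 9: ■□■□□□
■□■□□□
□■□■□■
■■□■■□
■■□■■□
□■□□■□
□□■□□□
gen 10: □□■■□□
■□■■□■
□□□■□■
□□□□□□
□□□□□□
■■□□■■
□□■■□□
gen 11: □□□□□□
■■□□□■
■□■■□■
□□□□□□
■□□□□■
■■■■■■
■□□□□■
gen 12: □■□□□□
□■■□■■
□□■□■■
□■□□■□
□□■■□□
□□■■□□
□□■■□□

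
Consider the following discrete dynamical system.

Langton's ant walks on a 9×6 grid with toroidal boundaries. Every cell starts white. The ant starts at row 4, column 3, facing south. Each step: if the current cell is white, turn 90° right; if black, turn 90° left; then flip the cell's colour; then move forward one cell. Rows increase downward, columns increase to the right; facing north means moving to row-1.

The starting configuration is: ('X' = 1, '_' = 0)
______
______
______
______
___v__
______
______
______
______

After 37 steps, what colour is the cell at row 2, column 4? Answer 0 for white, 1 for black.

1

gen 0: ______
______
______
______
___v__
______
______
______
______
gen 1: ______
______
______
______
__<X__
______
______
______
______
gen 2: ______
______
______
__^___
__XX__
______
______
______
______
gen 3: ______
______
______
__X>__
__XX__
______
______
______
______
gen 4: ______
______
______
__XX__
__Xv__
______
______
______
______
gen 5: ______
______
______
__XX__
__X_>_
______
______
______
______
gen 6: ______
______
______
__XX__
__X_X_
____v_
______
______
______
gen 7: ______
______
______
__XX__
__X_X_
___<X_
______
______
______
gen 8: ______
______
______
__XX__
__X^X_
___XX_
______
______
______
gen 9: ______
______
______
__XX__
__XX>_
___XX_
______
______
______
gen 10: ______
______
______
__XX^_
__XX__
___XX_
______
______
______
gen 11: ______
______
______
__XXX>
__XX__
___XX_
______
______
______
gen 12: ______
______
______
__XXXX
__XX_v
___XX_
______
______
______
gen 13: ______
______
______
__XXXX
__XX<X
___XX_
______
______
______
gen 14: ______
______
______
__XX^X
__XXXX
___XX_
______
______
______
gen 15: ______
______
______
__X<_X
__XXXX
___XX_
______
______
______
gen 16: ______
______
______
__X__X
__XvXX
___XX_
______
______
______
gen 17: ______
______
______
__X__X
__X_>X
___XX_
______
______
______
gen 18: ______
______
______
__X_^X
__X__X
___XX_
______
______
______
gen 19: ______
______
______
__X_X>
__X__X
___XX_
______
______
______
gen 20: ______
______
_____^
__X_X_
__X__X
___XX_
______
______
______
gen 21: ______
______
>____X
__X_X_
__X__X
___XX_
______
______
______
gen 22: ______
______
X____X
v_X_X_
__X__X
___XX_
______
______
______
gen 23: ______
______
X____X
X_X_X<
__X__X
___XX_
______
______
______
gen 24: ______
______
X____^
X_X_XX
__X__X
___XX_
______
______
______
gen 25: ______
______
X___<_
X_X_XX
__X__X
___XX_
______
______
______
gen 26: ______
____^_
X___X_
X_X_XX
__X__X
___XX_
______
______
______
gen 27: ______
____X>
X___X_
X_X_XX
__X__X
___XX_
______
______
______
gen 28: ______
____XX
X___Xv
X_X_XX
__X__X
___XX_
______
______
______
gen 29: ______
____XX
X___<X
X_X_XX
__X__X
___XX_
______
______
______
gen 30: ______
____XX
X____X
X_X_vX
__X__X
___XX_
______
______
______
gen 31: ______
____XX
X____X
X_X__>
__X__X
___XX_
______
______
______
gen 32: ______
____XX
X____^
X_X___
__X__X
___XX_
______
______
______
gen 33: ______
____XX
X___<_
X_X___
__X__X
___XX_
______
______
______
gen 34: ______
____^X
X___X_
X_X___
__X__X
___XX_
______
______
______
gen 35: ______
___<_X
X___X_
X_X___
__X__X
___XX_
______
______
______
gen 36: ___^__
___X_X
X___X_
X_X___
__X__X
___XX_
______
______
______
gen 37: ___X>_
___X_X
X___X_
X_X___
__X__X
___XX_
______
______
______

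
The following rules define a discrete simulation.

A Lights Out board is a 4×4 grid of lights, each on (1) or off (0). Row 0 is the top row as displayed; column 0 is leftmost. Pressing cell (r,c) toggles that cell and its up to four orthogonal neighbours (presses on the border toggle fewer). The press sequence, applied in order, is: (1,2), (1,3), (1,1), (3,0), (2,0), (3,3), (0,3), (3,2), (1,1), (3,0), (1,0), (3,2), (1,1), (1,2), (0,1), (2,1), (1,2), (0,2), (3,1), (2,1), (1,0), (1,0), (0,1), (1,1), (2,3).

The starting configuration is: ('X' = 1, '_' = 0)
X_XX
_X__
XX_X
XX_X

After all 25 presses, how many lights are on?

0) X_XX
_X__
XX_X
XX_X
1) X__X
__XX
XXXX
XX_X
2) X___
____
XXX_
XX_X
3) XX__
XXX_
X_X_
XX_X
4) XX__
XXX_
__X_
___X
5) XX__
_XX_
XXX_
X__X
6) XX__
_XX_
XXXX
X_X_
7) XXXX
_XXX
XXXX
X_X_
8) XXXX
_XXX
XX_X
XX_X
9) X_XX
X__X
X__X
XX_X
10) X_XX
X__X
___X
___X
11) __XX
_X_X
X__X
___X
12) __XX
_X_X
X_XX
_XX_
13) _XXX
X_XX
XXXX
_XX_
14) _X_X
XX__
XX_X
_XX_
15) X_XX
X___
XX_X
_XX_
16) X_XX
XX__
__XX
__X_
17) X__X
X_XX
___X
__X_
18) XXX_
X__X
___X
__X_
19) XXX_
X__X
_X_X
XX__
20) XXX_
XX_X
X_XX
X___
21) _XX_
___X
__XX
X___
22) XXX_
XX_X
X_XX
X___
23) ____
X__X
X_XX
X___
24) _X__
_XXX
XXXX
X___
25) _X__
_XX_
XX__
X__X

7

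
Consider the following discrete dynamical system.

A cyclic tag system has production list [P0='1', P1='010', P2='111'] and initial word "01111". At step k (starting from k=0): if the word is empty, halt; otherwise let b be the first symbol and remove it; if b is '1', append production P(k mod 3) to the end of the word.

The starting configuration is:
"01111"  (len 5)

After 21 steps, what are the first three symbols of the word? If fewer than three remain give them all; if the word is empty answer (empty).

101

t=0: "01111"  (len 5)
t=1: "1111"  (len 4)
t=2: "111010"  (len 6)
t=3: "11010111"  (len 8)
t=4: "10101111"  (len 8)
t=5: "0101111010"  (len 10)
t=6: "101111010"  (len 9)
t=7: "011110101"  (len 9)
t=8: "11110101"  (len 8)
t=9: "1110101111"  (len 10)
t=10: "1101011111"  (len 10)
t=11: "101011111010"  (len 12)
t=12: "01011111010111"  (len 14)
t=13: "1011111010111"  (len 13)
t=14: "011111010111010"  (len 15)
t=15: "11111010111010"  (len 14)
t=16: "11110101110101"  (len 14)
t=17: "1110101110101010"  (len 16)
t=18: "110101110101010111"  (len 18)
t=19: "101011101010101111"  (len 18)
t=20: "01011101010101111010"  (len 20)
t=21: "1011101010101111010"  (len 19)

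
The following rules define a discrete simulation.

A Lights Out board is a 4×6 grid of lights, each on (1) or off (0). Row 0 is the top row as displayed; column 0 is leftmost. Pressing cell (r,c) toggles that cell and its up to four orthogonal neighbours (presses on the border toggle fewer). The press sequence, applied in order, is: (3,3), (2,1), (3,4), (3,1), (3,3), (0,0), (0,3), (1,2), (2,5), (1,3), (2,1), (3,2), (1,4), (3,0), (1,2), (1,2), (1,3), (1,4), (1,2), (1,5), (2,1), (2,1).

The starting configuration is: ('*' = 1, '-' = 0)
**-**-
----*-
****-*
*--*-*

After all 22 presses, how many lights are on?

[0] **-**-
----*-
****-*
*--*-*
[1] **-**-
----*-
***--*
*-*-**
[2] **-**-
-*--*-
-----*
***-**
[3] **-**-
-*--*-
----**
****--
[4] **-**-
-*--*-
-*--**
---*--
[5] **-**-
-*--*-
-*-***
--*-*-
[6] ---**-
**--*-
-*-***
--*-*-
[7] --*---
**-**-
-*-***
--*-*-
[8] ------
*-*-*-
-*****
--*-*-
[9] ------
*-*-**
-***--
--*-**
[10] ---*--
*--*-*
-**---
--*-**
[11] ---*--
**-*-*
*-----
-**-**
[12] ---*--
**-*-*
*-*---
---***
[13] ---**-
**--*-
*-*-*-
---***
[14] ---**-
**--*-
--*-*-
**-***
[15] --***-
*-***-
----*-
**-***
[16] ---**-
**--*-
--*-*-
**-***
[17] ----*-
****--
--***-
**-***
[18] ------
***-**
--**--
**-***
[19] --*---
*--***
---*--
**-***
[20] --*--*
*--*--
---*-*
**-***
[21] --*--*
**-*--
****-*
*--***
[22] --*--*
*--*--
---*-*
**-***

11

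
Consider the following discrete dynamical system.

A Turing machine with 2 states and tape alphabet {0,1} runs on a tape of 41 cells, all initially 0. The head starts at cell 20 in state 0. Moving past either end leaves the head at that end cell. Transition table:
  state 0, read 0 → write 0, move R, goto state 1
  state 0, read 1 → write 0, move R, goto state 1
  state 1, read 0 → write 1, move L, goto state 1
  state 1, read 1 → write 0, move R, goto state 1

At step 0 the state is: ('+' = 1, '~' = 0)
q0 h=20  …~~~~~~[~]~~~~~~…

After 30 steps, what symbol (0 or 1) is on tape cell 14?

1

t=0: q0 h=20  …~~~~~~[~]~~~~~~…
t=1: q1 h=21  …~~~~~~[~]~~~~~~…
t=2: q1 h=20  …~~~~~~[~]+~~~~~…
t=3: q1 h=19  …~~~~~~[~]++~~~~…
t=4: q1 h=18  …~~~~~~[~]+++~~~…
t=5: q1 h=17  …~~~~~~[~]++++~~…
t=6: q1 h=16  …~~~~~~[~]+++++~…
t=7: q1 h=15  …~~~~~~[~]++++++…
t=8: q1 h=14  …~~~~~~[~]++++++…
t=9: q1 h=13  …~~~~~~[~]++++++…
t=10: q1 h=12  …~~~~~~[~]++++++…
t=11: q1 h=11  …~~~~~~[~]++++++…
t=12: q1 h=10  …~~~~~~[~]++++++…
t=13: q1 h= 9  …~~~~~~[~]++++++…
t=14: q1 h= 8  …~~~~~~[~]++++++…
t=15: q1 h= 7  …~~~~~~[~]++++++…
t=16: q1 h= 6  |~~~~~~[~]++++++…
t=17: q1 h= 5  |~~~~~[~]++++++…
t=18: q1 h= 4  |~~~~[~]++++++…
t=19: q1 h= 3  |~~~[~]++++++…
t=20: q1 h= 2  |~~[~]++++++…
t=21: q1 h= 1  |~[~]++++++…
t=22: q1 h= 0  |[~]++++++…
t=23: q1 h= 0  |[+]++++++…
t=24: q1 h= 1  |~[+]++++++…
t=25: q1 h= 2  |~~[+]++++++…
t=26: q1 h= 3  |~~~[+]++++++…
t=27: q1 h= 4  |~~~~[+]++++++…
t=28: q1 h= 5  |~~~~~[+]++++++…
t=29: q1 h= 6  |~~~~~~[+]++++++…
t=30: q1 h= 7  …~~~~~~[+]++++++…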